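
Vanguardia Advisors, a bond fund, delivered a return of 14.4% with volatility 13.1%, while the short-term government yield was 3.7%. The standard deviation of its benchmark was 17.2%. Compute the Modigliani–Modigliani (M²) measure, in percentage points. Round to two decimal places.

Sharpe = (Rp − Rf) / σp = (14.4% − 3.7%) / 13.1% = 0.8168
M² = Rf + Sharpe × σm = 3.7% + 0.8168 × 17.2% = 17.7490%

17.75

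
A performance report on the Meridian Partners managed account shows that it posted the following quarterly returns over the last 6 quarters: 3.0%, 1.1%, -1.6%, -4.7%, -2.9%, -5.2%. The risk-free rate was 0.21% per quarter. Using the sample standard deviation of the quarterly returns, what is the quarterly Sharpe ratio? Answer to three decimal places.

Mean return r̄ = -10.30 / 6 = -1.7167%
Σ(r − r̄)² = 52.6283; sample σ = √(52.6283/5) = 3.2443%
Sharpe = (r̄ − rf) / σ = (-1.7167 − 0.21) / 3.2443 = -1.9267 / 3.2443 = -0.5939

-0.594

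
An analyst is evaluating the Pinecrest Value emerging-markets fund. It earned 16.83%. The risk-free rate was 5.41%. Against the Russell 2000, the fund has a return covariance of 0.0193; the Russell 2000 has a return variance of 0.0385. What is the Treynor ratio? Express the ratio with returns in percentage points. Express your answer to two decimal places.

β = Cov / Var = 0.0193 / 0.0385 = 0.5013
Treynor = (Rp − Rf) / β = (16.83% − 5.41%) / 0.5013 = 11.42 / 0.5013 = 22.7808

22.78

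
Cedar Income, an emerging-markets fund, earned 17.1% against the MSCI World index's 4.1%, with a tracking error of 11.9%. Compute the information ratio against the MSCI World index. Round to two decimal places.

1.09

IR = (Rp − Rb) / TE = (17.1% − 4.1%) / 11.9% = 13.00% / 11.9% = 1.0924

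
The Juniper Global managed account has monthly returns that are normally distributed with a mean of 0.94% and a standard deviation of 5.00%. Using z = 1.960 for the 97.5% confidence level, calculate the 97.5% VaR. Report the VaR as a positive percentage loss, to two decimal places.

VaR (as % loss) = −(μ − z·σ) = −(0.94% − 1.960 × 5.00%) = −(-8.8600%) = 8.8600%

8.86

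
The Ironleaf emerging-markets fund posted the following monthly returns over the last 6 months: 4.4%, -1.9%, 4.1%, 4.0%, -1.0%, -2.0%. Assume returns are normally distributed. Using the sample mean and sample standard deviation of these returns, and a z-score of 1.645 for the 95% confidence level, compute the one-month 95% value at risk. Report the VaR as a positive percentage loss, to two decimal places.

3.99

r̄ = (4.4 − 1.9 + 4.1 + 4 − 1 − 2) / 6 = 7.60 / 6 = 1.2667%
Σ(r − r̄)² = (4.4 − 1.2667)² + (-1.9 − 1.2667)² + (4.1 − 1.2667)² + … = 51.1533
σ = √[51.1533 / 5] = 3.1985%
VaR = −(r̄ − z·σ) = −(1.2667 − 1.645 × 3.1985) = −(-3.9948) = 3.9948%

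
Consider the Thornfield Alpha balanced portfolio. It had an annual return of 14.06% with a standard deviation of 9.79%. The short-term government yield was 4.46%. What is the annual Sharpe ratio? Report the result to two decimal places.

Sharpe = (Rp − Rf) / σp = (14.06% − 4.46%) / 9.79% = 9.60% / 9.79% = 0.9806

0.98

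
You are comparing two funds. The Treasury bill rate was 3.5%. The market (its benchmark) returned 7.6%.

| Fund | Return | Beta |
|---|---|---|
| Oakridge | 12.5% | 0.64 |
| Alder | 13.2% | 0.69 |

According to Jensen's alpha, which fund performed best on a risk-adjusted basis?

Alder

Oakridge: α = 12.5% − [3.5% + 0.64 × (7.6% − 3.5%)] = 6.376
Alder: α = 13.2% − [3.5% + 0.69 × (7.6% − 3.5%)] = 6.871
Highest: Alder (6.871).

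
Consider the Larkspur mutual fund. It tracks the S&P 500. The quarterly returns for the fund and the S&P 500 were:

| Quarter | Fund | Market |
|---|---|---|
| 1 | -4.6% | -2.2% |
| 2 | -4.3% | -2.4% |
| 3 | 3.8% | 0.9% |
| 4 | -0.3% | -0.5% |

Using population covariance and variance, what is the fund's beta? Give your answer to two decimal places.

r̄p = -1.3500%,  r̄m = -1.0500%
Cov = Σ(rp − r̄p)(rm − r̄m) / 4 = 4.5850
Var(rm) = Σ(rm − r̄m)² / 4 = 1.8125
β = Cov / Var = 4.5850 / 1.8125 = 2.5297

2.53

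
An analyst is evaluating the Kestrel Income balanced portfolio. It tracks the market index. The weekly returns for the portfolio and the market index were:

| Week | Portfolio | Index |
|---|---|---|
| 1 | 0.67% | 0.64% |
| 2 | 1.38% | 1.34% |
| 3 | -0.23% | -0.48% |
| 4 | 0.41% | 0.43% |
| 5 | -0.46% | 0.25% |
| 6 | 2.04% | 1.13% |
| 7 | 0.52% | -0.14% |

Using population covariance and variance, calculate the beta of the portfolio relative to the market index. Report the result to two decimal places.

1.07

r̄p = 0.6186%,  r̄m = 0.4529%
Cov = Σ(rp − r̄p)(rm − r̄m) / 7 = 0.3887
Var(rm) = Σ(rm − r̄m)² / 7 = 0.3634
β = Cov / Var = 0.3887 / 0.3634 = 1.0696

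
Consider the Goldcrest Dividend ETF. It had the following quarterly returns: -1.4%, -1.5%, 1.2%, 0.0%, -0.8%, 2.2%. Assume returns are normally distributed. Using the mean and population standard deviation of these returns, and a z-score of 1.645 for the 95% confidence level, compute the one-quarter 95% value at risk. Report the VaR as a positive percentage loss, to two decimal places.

2.29

μ = (-1.4 − 1.5 + 1.2 + 0 − 0.8 + 2.2) / 6 = -0.30 / 6 = -0.0500%
Σ(r − μ)² = (-1.4 − (-0.0500))² + (-1.5 − (-0.0500))² + (1.2 − (-0.0500))² + … = 11.1150
population σ = √(11.1150 / 6) = √1.8525 = 1.3611%
VaR = −(μ − z·σ) = −(-0.0500 − 1.645 × 1.3611) = −(-2.2890) = 2.2890%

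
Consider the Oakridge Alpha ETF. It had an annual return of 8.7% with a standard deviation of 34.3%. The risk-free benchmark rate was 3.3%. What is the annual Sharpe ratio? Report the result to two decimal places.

0.16

Sharpe = (Rp − Rf) / σp = (8.7% − 3.3%) / 34.3% = 5.40% / 34.3% = 0.1574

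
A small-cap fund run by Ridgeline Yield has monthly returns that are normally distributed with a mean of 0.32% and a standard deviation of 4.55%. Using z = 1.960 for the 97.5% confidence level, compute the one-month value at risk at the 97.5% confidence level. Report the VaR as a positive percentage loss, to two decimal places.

8.60

VaR (as % loss) = −(μ − z·σ) = −(0.32% − 1.960 × 4.55%) = −(-8.5980%) = 8.5980%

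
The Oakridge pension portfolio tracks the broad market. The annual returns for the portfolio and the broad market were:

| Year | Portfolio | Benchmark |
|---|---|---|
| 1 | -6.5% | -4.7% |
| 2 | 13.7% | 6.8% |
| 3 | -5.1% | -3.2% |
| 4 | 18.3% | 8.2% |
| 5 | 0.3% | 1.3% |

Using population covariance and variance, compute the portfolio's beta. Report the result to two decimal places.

r̄p = 4.1400%,  r̄m = 1.6800%
Cov = Σ(rp − r̄p)(rm − r̄m) / 5 = 51.1408
Var(rm) = Σ(rm − r̄m)² / 5 = 26.6776
β = Cov / Var = 51.1408 / 26.6776 = 1.9170

1.92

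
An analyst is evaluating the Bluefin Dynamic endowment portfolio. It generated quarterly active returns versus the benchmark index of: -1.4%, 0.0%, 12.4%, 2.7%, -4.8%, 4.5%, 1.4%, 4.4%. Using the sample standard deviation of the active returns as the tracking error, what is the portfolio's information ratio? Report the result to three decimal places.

0.471

Mean return μ = 19.20 / 8 = 2.4000%
Sample std dev = √[181.5400 / 7] = 5.0926%
IR = μ / tracking error = 2.4000 / 5.0926 = 0.4713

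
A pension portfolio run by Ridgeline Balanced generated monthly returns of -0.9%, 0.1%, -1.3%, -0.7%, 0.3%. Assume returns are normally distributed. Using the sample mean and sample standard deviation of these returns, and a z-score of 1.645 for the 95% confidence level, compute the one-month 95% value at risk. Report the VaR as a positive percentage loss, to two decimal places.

Mean return μ = -2.50 / 5 = -0.5000%
Sample σ = √[Σ(r − μ)² / 4] = √[1.8400 / 4] = √0.4600 = 0.6782%
VaR = −(μ − z·σ) = −(-0.5000 − 1.645 × 0.6782) = −(-1.6156) = 1.6156%

1.62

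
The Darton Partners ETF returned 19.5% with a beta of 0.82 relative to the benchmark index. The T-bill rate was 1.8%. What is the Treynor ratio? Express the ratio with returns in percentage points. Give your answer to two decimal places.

21.59

Treynor = (Rp − Rf) / β = (19.5% − 1.8%) / 0.82 = 17.70 / 0.82 = 21.5854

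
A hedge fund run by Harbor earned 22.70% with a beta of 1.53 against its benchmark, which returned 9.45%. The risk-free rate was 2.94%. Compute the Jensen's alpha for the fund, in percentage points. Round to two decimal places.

9.80

CAPM expected return = Rf + β(Rm − Rf) = 2.94% + 1.53 × (9.45% − 2.94%) = 2.94 + 1.53 × 6.51 = 12.9003%
Jensen's α = Rp − E[R] = 22.70% − 12.9003% = 9.7997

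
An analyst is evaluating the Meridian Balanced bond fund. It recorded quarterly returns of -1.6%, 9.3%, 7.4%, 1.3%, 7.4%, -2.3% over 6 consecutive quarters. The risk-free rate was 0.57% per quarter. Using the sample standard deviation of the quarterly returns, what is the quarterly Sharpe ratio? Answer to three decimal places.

r̄ = (-1.6 + 9.3 + 7.4 + 1.3 + 7.4 − 2.3) / 6 = 3.5833%
Σ(r − r̄)² = (-1.6 − 3.5833)² + (9.3 − 3.5833)² + (7.4 − 3.5833)² + … = 128.5083
σ = √[128.5083 / 5] = 5.0697%
Sharpe = (r̄ − rf) / σ = (3.5833 − 0.57) / 5.0697 = 3.0133 / 5.0697 = 0.5944

0.594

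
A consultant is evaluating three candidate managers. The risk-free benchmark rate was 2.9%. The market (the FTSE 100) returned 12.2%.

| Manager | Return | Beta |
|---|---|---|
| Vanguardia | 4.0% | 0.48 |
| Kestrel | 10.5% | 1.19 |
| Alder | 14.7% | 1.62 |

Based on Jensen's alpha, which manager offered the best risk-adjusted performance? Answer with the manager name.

Vanguardia: α = 4.0% − [2.9% + 0.48 × (12.2% − 2.9%)] = -3.364
Kestrel: α = 10.5% − [2.9% + 1.19 × (12.2% − 2.9%)] = -3.467
Alder: α = 14.7% − [2.9% + 1.62 × (12.2% − 2.9%)] = -3.266
Highest: Alder (-3.266).

Alder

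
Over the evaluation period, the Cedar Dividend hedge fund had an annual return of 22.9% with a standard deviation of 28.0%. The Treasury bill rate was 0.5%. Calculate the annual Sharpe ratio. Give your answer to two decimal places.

Sharpe = (Rp − Rf) / σp = (22.9% − 0.5%) / 28.0% = 22.40% / 28.0% = 0.8000

0.80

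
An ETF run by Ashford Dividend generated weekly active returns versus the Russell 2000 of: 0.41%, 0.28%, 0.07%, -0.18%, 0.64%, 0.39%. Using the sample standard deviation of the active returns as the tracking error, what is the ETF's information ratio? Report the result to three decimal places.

0.933

r̄ = (0.41 + 0.28 + 0.07 − 0.18 + 0.64 + 0.39) / 6 = 1.610 / 6 = 0.2683%
Σ(r − r̄)² = 0.4135; sample σ = √(0.4135/5) = 0.2876%
IR = r̄ / tracking error = 0.2683 / 0.2876 = 0.9329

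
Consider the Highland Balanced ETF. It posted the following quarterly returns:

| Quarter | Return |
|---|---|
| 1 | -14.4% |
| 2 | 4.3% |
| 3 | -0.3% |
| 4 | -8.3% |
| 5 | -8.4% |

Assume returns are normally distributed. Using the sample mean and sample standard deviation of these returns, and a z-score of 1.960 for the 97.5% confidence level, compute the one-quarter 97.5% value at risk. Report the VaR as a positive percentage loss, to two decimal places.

Mean return r̄ = -27.10 / 5 = -5.4200%
Sample σ = √[Σ(r − r̄)² / 4] = √[218.5080 / 4] = √54.6270 = 7.3910%
VaR = −(r̄ − z·σ) = −(-5.4200 − 1.960 × 7.3910) = −(-19.9064) = 19.9064%

19.91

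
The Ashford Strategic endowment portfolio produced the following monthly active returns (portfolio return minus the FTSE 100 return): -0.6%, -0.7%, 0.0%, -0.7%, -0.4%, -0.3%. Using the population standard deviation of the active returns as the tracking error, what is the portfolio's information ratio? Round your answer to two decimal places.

μ = (-0.6 − 0.7 + 0 − 0.7 − 0.4 − 0.3) / 6 = -2.70 / 6 = -0.4500%
Σ(r − μ)² = (-0.6 − (-0.4500))² + (-0.7 − (-0.4500))² + … = 0.3750
σ = √[0.3750 / 6] = 0.2500%
IR = μ / tracking error = -0.4500 / 0.2500 = -1.8000

-1.80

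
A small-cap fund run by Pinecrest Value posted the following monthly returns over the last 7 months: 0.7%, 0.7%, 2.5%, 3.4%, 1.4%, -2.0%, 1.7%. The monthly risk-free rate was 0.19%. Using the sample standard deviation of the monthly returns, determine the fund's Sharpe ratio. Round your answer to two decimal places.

0.59

r̄ = (0.7 + 0.7 + 2.5 + 3.4 + 1.4 − 2 + 1.7) / 7 = 8.40 / 7 = 1.2000%
Sample σ = √[Σ(r − r̄)² / 6] = √[17.5600 / 6] = √2.9267 = 1.7108%
Sharpe = (r̄ − rf) / σ = (1.2000 − 0.19) / 1.7108 = 1.0100 / 1.7108 = 0.5904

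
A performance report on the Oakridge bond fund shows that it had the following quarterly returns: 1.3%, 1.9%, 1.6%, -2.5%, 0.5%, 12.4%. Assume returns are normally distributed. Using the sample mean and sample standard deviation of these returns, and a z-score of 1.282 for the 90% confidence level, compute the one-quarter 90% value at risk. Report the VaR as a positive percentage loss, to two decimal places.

r̄ = (1.3 + 1.9 + 1.6 − 2.5 + 0.5 + 12.4) / 6 = 15.20 / 6 = 2.5333%
Sample std dev = √[129.6133 / 5] = 5.0914%
VaR = −(r̄ − z·σ) = −(2.5333 − 1.282 × 5.0914) = −(-3.9939) = 3.9939%

3.99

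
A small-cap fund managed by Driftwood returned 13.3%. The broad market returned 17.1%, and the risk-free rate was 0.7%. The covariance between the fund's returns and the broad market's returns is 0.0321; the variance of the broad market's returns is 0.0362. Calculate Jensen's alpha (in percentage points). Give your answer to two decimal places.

β = Cov / Var = 0.0321 / 0.0362 = 0.8867
E[R] = Rf + β(Rm − Rf) = 0.7% + 0.8867 × (17.1% − 0.7%) = 15.2419%
α = Rp − E[R] = 13.3% − 15.2419% = -1.9419

-1.94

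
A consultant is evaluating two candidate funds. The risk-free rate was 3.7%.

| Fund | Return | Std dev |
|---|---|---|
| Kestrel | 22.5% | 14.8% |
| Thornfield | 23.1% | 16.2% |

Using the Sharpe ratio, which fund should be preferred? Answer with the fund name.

Kestrel: Sharpe ratio = (22.5% − 3.7%) / 14.8% = 1.270
Thornfield: Sharpe ratio = (23.1% − 3.7%) / 16.2% = 1.198
Highest: Kestrel (1.270).

Kestrel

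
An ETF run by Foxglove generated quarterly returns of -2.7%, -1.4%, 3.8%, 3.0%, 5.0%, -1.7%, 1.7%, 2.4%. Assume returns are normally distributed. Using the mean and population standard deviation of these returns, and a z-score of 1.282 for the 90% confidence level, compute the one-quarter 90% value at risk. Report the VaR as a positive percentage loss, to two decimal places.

2.14

Mean return μ = 10.10 / 8 = 1.2625%
Population std dev = √[56.4788 / 8] = 2.6570%
VaR = −(μ − z·σ) = −(1.2625 − 1.282 × 2.6570) = −(-2.1438) = 2.1438%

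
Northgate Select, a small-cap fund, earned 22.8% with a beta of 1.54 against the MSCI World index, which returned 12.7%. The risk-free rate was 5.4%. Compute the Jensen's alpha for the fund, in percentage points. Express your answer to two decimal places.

CAPM expected return = Rf + β(Rm − Rf) = 5.4% + 1.54 × (12.7% − 5.4%) = 5.4 + 1.54 × 7.30 = 16.6420%
Jensen's α = Rp − E[R] = 22.8% − 16.6420% = 6.1580

6.16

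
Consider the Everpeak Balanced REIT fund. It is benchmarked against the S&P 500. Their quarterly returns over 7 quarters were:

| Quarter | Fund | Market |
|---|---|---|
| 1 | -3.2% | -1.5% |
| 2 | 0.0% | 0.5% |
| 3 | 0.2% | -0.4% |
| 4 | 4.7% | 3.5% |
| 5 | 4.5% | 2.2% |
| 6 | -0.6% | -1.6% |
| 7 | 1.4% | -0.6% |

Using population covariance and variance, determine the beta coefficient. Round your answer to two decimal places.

1.32

r̄p = 1.0000%,  r̄m = 0.3000%
Cov = Σ(rp − r̄p)(rm − r̄m) / 7 = 4.1557
Var(rm) = Σ(rm − r̄m)² / 7 = 3.1486
β = Cov / Var = 4.1557 / 3.1486 = 1.3199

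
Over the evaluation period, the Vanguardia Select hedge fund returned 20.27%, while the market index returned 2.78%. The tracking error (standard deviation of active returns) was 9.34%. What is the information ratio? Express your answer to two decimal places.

IR = (Rp − Rb) / TE = (20.27% − 2.78%) / 9.34% = 17.49% / 9.34% = 1.8726

1.87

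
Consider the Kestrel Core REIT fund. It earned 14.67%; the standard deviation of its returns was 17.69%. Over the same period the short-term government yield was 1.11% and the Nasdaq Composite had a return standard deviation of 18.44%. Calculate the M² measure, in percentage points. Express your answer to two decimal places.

15.24

Sharpe = (Rp − Rf) / σp = (14.67% − 1.11%) / 17.69% = 0.7665
M² = Rf + Sharpe × σm = 1.11% + 0.7665 × 18.44% = 15.2443%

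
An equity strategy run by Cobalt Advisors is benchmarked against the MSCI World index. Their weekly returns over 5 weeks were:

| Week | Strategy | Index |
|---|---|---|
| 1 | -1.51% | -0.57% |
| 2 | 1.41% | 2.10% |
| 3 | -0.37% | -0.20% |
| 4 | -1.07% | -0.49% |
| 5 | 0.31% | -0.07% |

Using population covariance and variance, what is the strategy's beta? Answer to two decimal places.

r̄p = -0.2460%,  r̄m = 0.1540%
Cov = Σ(rp − r̄p)(rm − r̄m) / 5 = 0.9175
Var(rm) = Σ(rm − r̄m)² / 5 = 0.9803
β = Cov / Var = 0.9175 / 0.9803 = 0.9359

0.94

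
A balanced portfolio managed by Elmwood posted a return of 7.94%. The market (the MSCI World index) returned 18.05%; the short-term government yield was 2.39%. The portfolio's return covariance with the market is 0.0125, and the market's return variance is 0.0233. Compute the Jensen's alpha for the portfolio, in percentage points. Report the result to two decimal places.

-2.85

β = Cov / Var = 0.0125 / 0.0233 = 0.5365
E[R] = Rf + β(Rm − Rf) = 2.39% + 0.5365 × (18.05% − 2.39%) = 10.7916%
α = Rp − E[R] = 7.94% − 10.7916% = -2.8516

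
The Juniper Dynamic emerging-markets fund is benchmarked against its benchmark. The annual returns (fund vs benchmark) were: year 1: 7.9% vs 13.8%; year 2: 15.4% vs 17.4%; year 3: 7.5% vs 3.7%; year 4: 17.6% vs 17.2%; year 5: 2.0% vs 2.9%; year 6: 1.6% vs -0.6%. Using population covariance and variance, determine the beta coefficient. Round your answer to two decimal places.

r̄p = 8.6667%,  r̄m = 9.0667%
Cov = Σ(rp − r̄p)(rm − r̄m) / 6 = 40.1372
Var(rm) = Σ(rm − r̄m)² / 6 = 53.0456
β = Cov / Var = 40.1372 / 53.0456 = 0.7567

0.76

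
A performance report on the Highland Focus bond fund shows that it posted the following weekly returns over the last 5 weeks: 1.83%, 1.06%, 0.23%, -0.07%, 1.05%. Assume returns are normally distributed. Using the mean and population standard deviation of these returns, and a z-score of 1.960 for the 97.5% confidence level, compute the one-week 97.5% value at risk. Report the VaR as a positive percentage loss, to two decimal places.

r̄ = (1.83 + 1.06 + 0.23 − 0.07 + 1.05) / 5 = 4.100 / 5 = 0.8200%
Σ(r − r̄)² = (1.83 − 0.8200)² + (1.06 − 0.8200)² + … = 2.2708
σ = √[2.2708 / 5] = 0.6739%
VaR = −(r̄ − z·σ) = −(0.8200 − 1.960 × 0.6739) = −(-0.5008) = 0.5008%

0.50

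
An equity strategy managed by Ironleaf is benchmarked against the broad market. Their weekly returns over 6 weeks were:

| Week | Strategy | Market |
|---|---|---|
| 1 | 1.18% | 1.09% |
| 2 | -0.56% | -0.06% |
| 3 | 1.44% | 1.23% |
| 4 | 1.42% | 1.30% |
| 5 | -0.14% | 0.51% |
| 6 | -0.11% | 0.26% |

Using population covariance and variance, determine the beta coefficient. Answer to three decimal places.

1.569

r̄p = 0.5383%,  r̄m = 0.7217%
Cov = Σ(rp − r̄p)(rm − r̄m) / 6 = 0.4177
Var(rm) = Σ(rm − r̄m)² / 6 = 0.2662
β = Cov / Var = 0.4177 / 0.2662 = 1.5691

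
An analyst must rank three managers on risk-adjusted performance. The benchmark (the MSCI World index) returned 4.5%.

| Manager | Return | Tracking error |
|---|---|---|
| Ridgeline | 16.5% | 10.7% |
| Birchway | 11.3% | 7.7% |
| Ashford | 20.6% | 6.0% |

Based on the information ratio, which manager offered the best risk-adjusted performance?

Ridgeline: IR = (16.5% − 4.5%) / 10.7% = 1.121
Birchway: IR = (11.3% − 4.5%) / 7.7% = 0.883
Ashford: IR = (20.6% − 4.5%) / 6.0% = 2.683
Highest: Ashford (2.683).

Ashford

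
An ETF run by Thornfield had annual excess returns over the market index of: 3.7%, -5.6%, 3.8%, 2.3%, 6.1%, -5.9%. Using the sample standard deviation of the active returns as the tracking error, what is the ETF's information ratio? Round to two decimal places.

0.14

r̄ = (3.7 − 5.6 + 3.8 + 2.3 + 6.1 − 5.9) / 6 = 0.7333%
Σ(r − r̄)² = (3.7 − 0.7333)² + (-5.6 − 0.7333)² + … = 133.5733
sample σ = √(133.5733 / 5) = √26.7147 = 5.1686%
IR = r̄ / tracking error = 0.7333 / 5.1686 = 0.1419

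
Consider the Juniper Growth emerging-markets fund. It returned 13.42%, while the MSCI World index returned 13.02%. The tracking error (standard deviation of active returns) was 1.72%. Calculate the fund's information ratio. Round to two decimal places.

IR = (Rp − Rb) / TE = (13.42% − 13.02%) / 1.72% = 0.40% / 1.72% = 0.2326

0.23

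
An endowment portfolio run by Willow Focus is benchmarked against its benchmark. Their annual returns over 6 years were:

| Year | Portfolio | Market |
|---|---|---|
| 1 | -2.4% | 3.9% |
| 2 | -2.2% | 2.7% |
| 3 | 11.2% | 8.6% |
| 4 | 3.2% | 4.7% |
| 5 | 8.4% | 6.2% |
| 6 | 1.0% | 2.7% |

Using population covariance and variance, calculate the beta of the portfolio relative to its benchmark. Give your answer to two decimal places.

2.25

r̄p = 3.2000%,  r̄m = 4.8000%
Cov = Σ(rp − r̄p)(rm − r̄m) / 6 = 9.7800
Var(rm) = Σ(rm − r̄m)² / 6 = 4.3400
β = Cov / Var = 9.7800 / 4.3400 = 2.2535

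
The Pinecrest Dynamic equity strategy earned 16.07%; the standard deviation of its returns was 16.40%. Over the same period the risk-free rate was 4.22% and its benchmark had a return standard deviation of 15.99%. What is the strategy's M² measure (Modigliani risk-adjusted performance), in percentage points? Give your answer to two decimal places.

Sharpe = (Rp − Rf) / σp = (16.07% − 4.22%) / 16.40% = 0.7226
M² = Rf + Sharpe × σm = 4.22% + 0.7226 × 15.99% = 15.7744%

15.77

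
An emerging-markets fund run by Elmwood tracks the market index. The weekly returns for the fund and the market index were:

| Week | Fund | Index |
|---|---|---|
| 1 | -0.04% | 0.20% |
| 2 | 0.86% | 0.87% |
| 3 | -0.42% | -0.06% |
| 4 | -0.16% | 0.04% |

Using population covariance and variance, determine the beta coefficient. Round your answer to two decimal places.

1.32

r̄p = 0.0600%,  r̄m = 0.2625%
Cov = Σ(rp − r̄p)(rm − r̄m) / 4 = 0.1740
Var(rm) = Σ(rm − r̄m)² / 4 = 0.1316
β = Cov / Var = 0.1740 / 0.1316 = 1.3222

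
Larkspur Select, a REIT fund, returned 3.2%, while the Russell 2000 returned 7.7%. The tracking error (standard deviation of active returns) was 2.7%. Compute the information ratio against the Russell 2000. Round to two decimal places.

IR = (Rp − Rb) / TE = (3.2% − 7.7%) / 2.7% = -4.50% / 2.7% = -1.6667

-1.67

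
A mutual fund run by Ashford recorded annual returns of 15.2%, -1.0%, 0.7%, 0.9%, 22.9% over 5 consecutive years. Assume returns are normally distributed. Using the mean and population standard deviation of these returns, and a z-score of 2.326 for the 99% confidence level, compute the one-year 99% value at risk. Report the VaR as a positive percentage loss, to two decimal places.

14.53

μ = (15.2 − 1 + 0.7 + 0.9 + 22.9) / 5 = 7.7400%
Population std dev = √[458.2120 / 5] = 9.5730%
VaR = −(μ − z·σ) = −(7.7400 − 2.326 × 9.5730) = −(-14.5268) = 14.5268%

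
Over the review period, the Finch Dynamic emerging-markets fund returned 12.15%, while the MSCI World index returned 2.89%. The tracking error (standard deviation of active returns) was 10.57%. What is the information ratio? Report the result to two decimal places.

IR = (Rp − Rb) / TE = (12.15% − 2.89%) / 10.57% = 9.26% / 10.57% = 0.8761

0.88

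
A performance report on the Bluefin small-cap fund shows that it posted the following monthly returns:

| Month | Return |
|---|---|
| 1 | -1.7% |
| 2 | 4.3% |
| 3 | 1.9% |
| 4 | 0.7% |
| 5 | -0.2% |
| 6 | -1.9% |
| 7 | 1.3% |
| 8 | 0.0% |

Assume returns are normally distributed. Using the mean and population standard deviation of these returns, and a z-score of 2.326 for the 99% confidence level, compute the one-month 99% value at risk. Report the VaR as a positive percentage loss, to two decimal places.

3.83

r̄ = (-1.7 + 4.3 + 1.9 + 0.7 − 0.2 − 1.9 + 1.3 + 0) / 8 = 4.40 / 8 = 0.5500%
Σ(r − r̄)² = (-1.7 − 0.5500)² + (4.3 − 0.5500)² + (1.9 − 0.5500)² + … = 28.4000
population σ = √(28.4000 / 8) = √3.5500 = 1.8841%
VaR = −(r̄ − z·σ) = −(0.5500 − 2.326 × 1.8841) = −(-3.8324) = 3.8324%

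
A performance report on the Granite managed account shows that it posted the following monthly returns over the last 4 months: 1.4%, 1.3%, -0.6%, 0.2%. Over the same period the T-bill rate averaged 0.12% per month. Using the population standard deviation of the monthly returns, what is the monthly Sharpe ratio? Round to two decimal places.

r̄ = (1.4 + 1.3 − 0.6 + 0.2) / 4 = 0.5750%
Σ(r − r̄)² = (1.4 − 0.5750)² + (1.3 − 0.5750)² + … = 2.7275
σ = √[2.7275 / 4] = 0.8258%
Sharpe = (r̄ − rf) / σ = (0.5750 − 0.12) / 0.8258 = 0.4550 / 0.8258 = 0.5510

0.55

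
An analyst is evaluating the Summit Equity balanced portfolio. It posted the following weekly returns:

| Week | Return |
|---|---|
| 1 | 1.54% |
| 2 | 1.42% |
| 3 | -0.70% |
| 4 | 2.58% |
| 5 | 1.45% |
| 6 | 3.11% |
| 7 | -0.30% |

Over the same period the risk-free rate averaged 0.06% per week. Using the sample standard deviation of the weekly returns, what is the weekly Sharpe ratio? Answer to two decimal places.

r̄ = (1.54 + 1.42 − 0.7 + 2.58 + 1.45 + 3.11 − 0.3) / 7 = 9.100 / 7 = 1.3000%
Sample std dev = √[11.5690 / 6] = 1.3886%
Sharpe = (r̄ − rf) / σ = (1.3000 − 0.06) / 1.3886 = 1.2400 / 1.3886 = 0.8930

0.89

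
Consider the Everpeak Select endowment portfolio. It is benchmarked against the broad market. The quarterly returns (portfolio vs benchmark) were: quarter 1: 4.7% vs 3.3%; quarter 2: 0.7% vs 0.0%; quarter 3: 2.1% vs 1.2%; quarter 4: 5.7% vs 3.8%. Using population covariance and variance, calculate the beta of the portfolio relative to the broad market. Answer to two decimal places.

1.29

r̄p = 3.3000%,  r̄m = 2.0750%
Cov = Σ(rp − r̄p)(rm − r̄m) / 4 = 3.0750
Var(rm) = Σ(rm − r̄m)² / 4 = 2.3869
β = Cov / Var = 3.0750 / 2.3869 = 1.2883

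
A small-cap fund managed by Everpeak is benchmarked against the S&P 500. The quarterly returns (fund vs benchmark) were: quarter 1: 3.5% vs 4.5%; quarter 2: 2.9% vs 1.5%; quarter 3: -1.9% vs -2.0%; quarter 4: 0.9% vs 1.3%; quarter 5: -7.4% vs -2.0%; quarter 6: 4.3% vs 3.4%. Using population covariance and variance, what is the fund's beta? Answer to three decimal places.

r̄p = 0.3833%,  r̄m = 1.1167%
Cov = Σ(rp − r̄p)(rm − r̄m) / 6 = 8.6536
Var(rm) = Σ(rm − r̄m)² / 6 = 6.0447
β = Cov / Var = 8.6536 / 6.0447 = 1.4316

1.432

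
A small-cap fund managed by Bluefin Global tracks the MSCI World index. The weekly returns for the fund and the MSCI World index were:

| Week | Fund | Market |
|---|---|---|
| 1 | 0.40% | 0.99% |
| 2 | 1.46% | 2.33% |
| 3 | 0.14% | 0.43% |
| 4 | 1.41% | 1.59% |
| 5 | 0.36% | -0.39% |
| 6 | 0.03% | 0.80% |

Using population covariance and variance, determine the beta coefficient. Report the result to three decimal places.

0.532

r̄p = 0.6333%,  r̄m = 0.9583%
Cov = Σ(rp − r̄p)(rm − r̄m) / 6 = 0.3903
Var(rm) = Σ(rm − r̄m)² / 6 = 0.7339
β = Cov / Var = 0.3903 / 0.7339 = 0.5318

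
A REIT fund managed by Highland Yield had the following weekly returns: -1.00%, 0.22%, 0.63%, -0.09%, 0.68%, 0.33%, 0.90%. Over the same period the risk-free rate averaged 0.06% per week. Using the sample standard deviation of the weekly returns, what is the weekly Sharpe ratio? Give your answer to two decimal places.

μ = (-1 + 0.22 + 0.63 − 0.09 + 0.68 + 0.33 + 0.9) / 7 = 1.670 / 7 = 0.2386%
Σ(r − μ)² = (-1 − 0.2386)² + (0.22 − 0.2386)² + … = 2.4363
σ = √[2.4363 / 6] = 0.6372%
Sharpe = (μ − rf) / σ = (0.2386 − 0.06) / 0.6372 = 0.1786 / 0.6372 = 0.2803

0.28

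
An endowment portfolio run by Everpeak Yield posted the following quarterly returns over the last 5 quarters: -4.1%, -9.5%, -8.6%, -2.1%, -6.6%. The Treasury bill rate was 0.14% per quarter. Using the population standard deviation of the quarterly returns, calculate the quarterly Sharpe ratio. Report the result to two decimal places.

μ = (-4.1 − 9.5 − 8.6 − 2.1 − 6.6) / 5 = -6.1800%
Σ(r − μ)² = 38.0280; population σ = √(38.0280/5) = 2.7578%
Sharpe = (μ − rf) / σ = (-6.1800 − 0.14) / 2.7578 = -6.3200 / 2.7578 = -2.2917

-2.29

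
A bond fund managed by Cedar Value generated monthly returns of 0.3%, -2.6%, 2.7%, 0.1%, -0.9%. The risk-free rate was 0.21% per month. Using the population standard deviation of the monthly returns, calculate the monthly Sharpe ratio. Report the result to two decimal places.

r̄ = (0.3 − 2.6 + 2.7 + 0.1 − 0.9) / 5 = -0.0800%
Σ(r − r̄)² = 14.9280; population σ = √(14.9280/5) = 1.7279%
Sharpe = (r̄ − rf) / σ = (-0.0800 − 0.21) / 1.7279 = -0.2900 / 1.7279 = -0.1678

-0.17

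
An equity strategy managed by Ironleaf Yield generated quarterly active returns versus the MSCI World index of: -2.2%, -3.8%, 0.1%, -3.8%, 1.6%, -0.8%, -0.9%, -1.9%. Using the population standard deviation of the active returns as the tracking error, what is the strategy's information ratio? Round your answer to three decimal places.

Mean return r̄ = -11.70 / 8 = -1.4625%
Σ(r − r̄)² = 24.2388; population σ = √(24.2388/8) = 1.7406%
IR = r̄ / tracking error = -1.4625 / 1.7406 = -0.8402

-0.840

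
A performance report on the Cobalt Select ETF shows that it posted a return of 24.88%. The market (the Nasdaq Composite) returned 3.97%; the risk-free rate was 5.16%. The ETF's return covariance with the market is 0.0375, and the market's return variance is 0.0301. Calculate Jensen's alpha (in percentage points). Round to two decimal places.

21.20

β = Cov / Var = 0.0375 / 0.0301 = 1.2458
E[R] = Rf + β(Rm − Rf) = 5.16% + 1.2458 × (3.97% − 5.16%) = 3.6775%
α = Rp − E[R] = 24.88% − 3.6775% = 21.2025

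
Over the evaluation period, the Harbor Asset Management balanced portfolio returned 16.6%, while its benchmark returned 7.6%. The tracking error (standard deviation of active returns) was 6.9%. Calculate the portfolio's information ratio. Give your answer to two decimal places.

1.30

IR = (Rp − Rb) / TE = (16.6% − 7.6%) / 6.9% = 9.00% / 6.9% = 1.3043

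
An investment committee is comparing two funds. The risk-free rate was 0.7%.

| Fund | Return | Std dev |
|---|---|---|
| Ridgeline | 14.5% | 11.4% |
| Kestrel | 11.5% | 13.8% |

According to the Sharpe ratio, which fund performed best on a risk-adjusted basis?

Ridgeline: Sharpe ratio = (14.5% − 0.7%) / 11.4% = 1.211
Kestrel: Sharpe ratio = (11.5% − 0.7%) / 13.8% = 0.783
Highest: Ridgeline (1.211).

Ridgeline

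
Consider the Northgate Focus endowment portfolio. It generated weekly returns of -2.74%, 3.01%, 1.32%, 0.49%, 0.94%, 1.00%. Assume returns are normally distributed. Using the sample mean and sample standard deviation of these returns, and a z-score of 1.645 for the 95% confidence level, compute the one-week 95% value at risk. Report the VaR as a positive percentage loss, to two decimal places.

μ = (-2.74 + 3.01 + 1.32 + 0.49 + 0.94 + 1) / 6 = 0.6700%
Sample σ = √[Σ(r − μ)² / 5] = √[17.7404 / 5] = √3.5481 = 1.8836%
VaR = −(μ − z·σ) = −(0.6700 − 1.645 × 1.8836) = −(-2.4285) = 2.4285%

2.43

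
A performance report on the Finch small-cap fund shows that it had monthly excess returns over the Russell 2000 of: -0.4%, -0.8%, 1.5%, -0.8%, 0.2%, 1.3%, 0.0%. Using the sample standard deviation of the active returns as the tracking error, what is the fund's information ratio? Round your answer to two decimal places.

0.15

r̄ = (-0.4 − 0.8 + 1.5 − 0.8 + 0.2 + 1.3 + 0) / 7 = 0.1429%
Sample σ = √[Σ(r − r̄)² / 6] = √[5.2771 / 6] = √0.8795 = 0.9378%
IR = r̄ / tracking error = 0.1429 / 0.9378 = 0.1524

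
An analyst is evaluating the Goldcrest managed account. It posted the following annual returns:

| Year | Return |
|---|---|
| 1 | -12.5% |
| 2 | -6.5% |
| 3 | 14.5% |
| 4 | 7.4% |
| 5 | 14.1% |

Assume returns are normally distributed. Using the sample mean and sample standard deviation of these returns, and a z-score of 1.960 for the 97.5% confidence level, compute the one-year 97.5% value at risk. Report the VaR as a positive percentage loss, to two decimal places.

r̄ = (-12.5 − 6.5 + 14.5 + 7.4 + 14.1) / 5 = 17.00 / 5 = 3.4000%
Σ(r − r̄)² = 604.5200; sample σ = √(604.5200/4) = 12.2935%
VaR = −(r̄ − z·σ) = −(3.4000 − 1.960 × 12.2935) = −(-20.6953) = 20.6953%

20.70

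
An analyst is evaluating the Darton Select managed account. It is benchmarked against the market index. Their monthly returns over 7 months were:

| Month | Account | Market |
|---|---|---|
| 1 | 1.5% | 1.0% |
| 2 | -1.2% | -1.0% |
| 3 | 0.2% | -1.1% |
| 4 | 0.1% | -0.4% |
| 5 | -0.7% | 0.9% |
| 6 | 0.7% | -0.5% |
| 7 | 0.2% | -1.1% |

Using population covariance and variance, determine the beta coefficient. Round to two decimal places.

r̄p = 0.1143%,  r̄m = -0.3143%
Cov = Σ(rp − r̄p)(rm − r̄m) / 7 = 0.2131
Var(rm) = Σ(rm − r̄m)² / 7 = 0.7069
β = Cov / Var = 0.2131 / 0.7069 = 0.3015

0.30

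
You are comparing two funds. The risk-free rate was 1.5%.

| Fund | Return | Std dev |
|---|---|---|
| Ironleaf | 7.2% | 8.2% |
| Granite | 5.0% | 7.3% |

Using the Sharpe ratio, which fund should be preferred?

Ironleaf: Sharpe ratio = (7.2% − 1.5%) / 8.2% = 0.695
Granite: Sharpe ratio = (5.0% − 1.5%) / 7.3% = 0.479
Highest: Ironleaf (0.695).

Ironleaf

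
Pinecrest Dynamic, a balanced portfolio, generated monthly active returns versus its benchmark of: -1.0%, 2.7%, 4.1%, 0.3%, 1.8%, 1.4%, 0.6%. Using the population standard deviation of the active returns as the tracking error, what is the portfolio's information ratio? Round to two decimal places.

μ = (-1 + 2.7 + 4.1 + 0.3 + 1.8 + 1.4 + 0.6) / 7 = 9.90 / 7 = 1.4143%
Population σ = √[Σ(r − μ)² / 7] = √[16.7486 / 7] = √2.3927 = 1.5468%
IR = μ / tracking error = 1.4143 / 1.5468 = 0.9143

0.91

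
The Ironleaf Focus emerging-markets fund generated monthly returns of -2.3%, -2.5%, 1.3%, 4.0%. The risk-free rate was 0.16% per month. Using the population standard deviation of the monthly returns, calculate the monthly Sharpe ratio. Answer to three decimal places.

r̄ = (-2.3 − 2.5 + 1.3 + 4) / 4 = 0.50 / 4 = 0.1250%
Population σ = √[Σ(r − r̄)² / 4] = √[29.1675 / 4] = √7.2919 = 2.7004%
Sharpe = (r̄ − rf) / σ = (0.1250 − 0.16) / 2.7004 = -0.0350 / 2.7004 = -0.0130

-0.013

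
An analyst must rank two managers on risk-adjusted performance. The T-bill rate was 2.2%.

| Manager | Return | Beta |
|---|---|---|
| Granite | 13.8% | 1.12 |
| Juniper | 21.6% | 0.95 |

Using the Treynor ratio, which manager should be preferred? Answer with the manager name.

Granite: Treynor = (13.8% − 2.2%) / 1.12 = 10.357
Juniper: Treynor = (21.6% − 2.2%) / 0.95 = 20.421
Highest: Juniper (20.421).

Juniper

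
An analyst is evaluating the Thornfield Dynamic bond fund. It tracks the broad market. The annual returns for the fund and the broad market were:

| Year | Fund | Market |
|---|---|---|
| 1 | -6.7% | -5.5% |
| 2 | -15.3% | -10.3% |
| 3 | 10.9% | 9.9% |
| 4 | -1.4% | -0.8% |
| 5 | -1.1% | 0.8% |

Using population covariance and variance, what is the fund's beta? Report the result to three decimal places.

r̄p = -2.7200%,  r̄m = -1.1800%
Cov = Σ(rp − r̄p)(rm − r̄m) / 5 = 57.3084
Var(rm) = Σ(rm − r̄m)² / 5 = 45.7336
β = Cov / Var = 57.3084 / 45.7336 = 1.2531

1.253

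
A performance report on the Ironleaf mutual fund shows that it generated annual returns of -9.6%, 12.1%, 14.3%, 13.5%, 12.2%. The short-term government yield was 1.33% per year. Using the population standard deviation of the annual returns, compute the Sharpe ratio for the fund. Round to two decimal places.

μ = (-9.6 + 12.1 + 14.3 + 13.5 + 12.2) / 5 = 42.50 / 5 = 8.5000%
Population σ = √[Σ(r − μ)² / 5] = √[412.9000 / 5] = √82.5800 = 9.0874%
Sharpe = (μ − rf) / σ = (8.5000 − 1.33) / 9.0874 = 7.1700 / 9.0874 = 0.7890

0.79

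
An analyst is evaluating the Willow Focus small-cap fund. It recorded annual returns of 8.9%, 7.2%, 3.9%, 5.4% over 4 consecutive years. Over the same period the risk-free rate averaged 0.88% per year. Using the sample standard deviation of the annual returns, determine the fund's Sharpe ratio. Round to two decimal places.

2.52

r̄ = (8.9 + 7.2 + 3.9 + 5.4) / 4 = 25.40 / 4 = 6.3500%
Σ(r − r̄)² = (8.9 − 6.3500)² + (7.2 − 6.3500)² + (3.9 − 6.3500)² + … = 14.1300
sample σ = √(14.1300 / 3) = √4.7100 = 2.1703%
Sharpe = (r̄ − rf) / σ = (6.3500 − 0.88) / 2.1703 = 5.4700 / 2.1703 = 2.5204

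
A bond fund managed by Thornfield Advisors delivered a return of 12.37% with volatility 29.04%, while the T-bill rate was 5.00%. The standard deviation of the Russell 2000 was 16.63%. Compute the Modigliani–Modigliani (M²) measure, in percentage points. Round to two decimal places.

9.22

Sharpe = (Rp − Rf) / σp = (12.37% − 5.00%) / 29.04% = 0.2538
M² = Rf + Sharpe × σm = 5.00% + 0.2538 × 16.63% = 9.2207%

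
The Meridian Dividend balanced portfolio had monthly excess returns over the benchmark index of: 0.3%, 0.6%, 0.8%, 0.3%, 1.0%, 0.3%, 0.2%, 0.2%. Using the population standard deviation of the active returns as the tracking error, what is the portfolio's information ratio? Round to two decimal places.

1.64

r̄ = (0.3 + 0.6 + 0.8 + 0.3 + 1 + 0.3 + 0.2 + 0.2) / 8 = 3.70 / 8 = 0.4625%
Σ(r − r̄)² = (0.3 − 0.4625)² + (0.6 − 0.4625)² + (0.8 − 0.4625)² + … = 0.6388
population σ = √(0.6388 / 8) = √0.0799 = 0.2827%
IR = r̄ / tracking error = 0.4625 / 0.2827 = 1.6360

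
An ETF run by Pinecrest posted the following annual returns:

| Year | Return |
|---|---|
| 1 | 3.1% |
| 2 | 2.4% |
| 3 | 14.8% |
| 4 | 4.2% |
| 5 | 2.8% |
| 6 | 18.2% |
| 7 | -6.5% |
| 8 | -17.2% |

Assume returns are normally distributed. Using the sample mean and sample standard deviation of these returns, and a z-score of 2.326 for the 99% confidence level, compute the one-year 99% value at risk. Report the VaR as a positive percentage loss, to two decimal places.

23.20

μ = (3.1 + 2.4 + 14.8 + 4.2 + 2.8 + 18.2 − 6.5 − 17.2) / 8 = 2.7250%
Σ(r − μ)² = 869.8150; sample σ = √(869.8150/7) = 11.1472%
VaR = −(μ − z·σ) = −(2.7250 − 2.326 × 11.1472) = −(-23.2034) = 23.2034%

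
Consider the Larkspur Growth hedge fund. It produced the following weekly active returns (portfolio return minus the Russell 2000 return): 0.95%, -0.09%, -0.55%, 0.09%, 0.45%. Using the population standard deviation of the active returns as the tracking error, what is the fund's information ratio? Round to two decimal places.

μ = (0.95 − 0.09 − 0.55 + 0.09 + 0.45) / 5 = 0.1700%
Σ(r − μ)² = (0.95 − 0.1700)² + (-0.09 − 0.1700)² + … = 1.2792
population σ = √(1.2792 / 5) = √0.2558 = 0.5058%
IR = μ / tracking error = 0.1700 / 0.5058 = 0.3361

0.34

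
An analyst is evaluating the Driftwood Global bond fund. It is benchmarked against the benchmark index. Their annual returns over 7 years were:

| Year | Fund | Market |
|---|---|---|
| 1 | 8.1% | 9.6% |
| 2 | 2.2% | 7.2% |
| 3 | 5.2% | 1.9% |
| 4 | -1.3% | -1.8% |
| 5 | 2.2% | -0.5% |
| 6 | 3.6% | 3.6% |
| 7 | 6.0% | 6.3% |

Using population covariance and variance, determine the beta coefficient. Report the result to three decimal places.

r̄p = 3.7143%,  r̄m = 3.7571%
Cov = Σ(rp − r̄p)(rm − r̄m) / 7 = 8.2563
Var(rm) = Σ(rm − r̄m)² / 7 = 14.9910
β = Cov / Var = 8.2563 / 14.9910 = 0.5508

0.551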